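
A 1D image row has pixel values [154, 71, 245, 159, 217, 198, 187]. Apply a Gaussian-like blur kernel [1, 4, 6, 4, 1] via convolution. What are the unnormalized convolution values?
Convolve image row [154, 71, 245, 159, 217, 198, 187] with kernel [1, 4, 6, 4, 1]: y[0] = 154×1 = 154; y[1] = 154×4 + 71×1 = 687; y[2] = 154×6 + 71×4 + 245×1 = 1453; y[3] = 154×4 + 71×6 + 245×4 + 159×1 = 2181; y[4] = 154×1 + 71×4 + 245×6 + 159×4 + 217×1 = 2761; y[5] = 71×1 + 245×4 + 159×6 + 217×4 + 198×1 = 3071; y[6] = 245×1 + 159×4 + 217×6 + 198×4 + 187×1 = 3162; y[7] = 159×1 + 217×4 + 198×6 + 187×4 = 2963; y[8] = 217×1 + 198×4 + 187×6 = 2131; y[9] = 198×1 + 187×4 = 946; y[10] = 187×1 = 187 → [154, 687, 1453, 2181, 2761, 3071, 3162, 2963, 2131, 946, 187]. Normalization factor = sum(kernel) = 16.

[154, 687, 1453, 2181, 2761, 3071, 3162, 2963, 2131, 946, 187]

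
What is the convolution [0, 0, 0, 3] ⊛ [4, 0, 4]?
y[0] = 0×4 = 0; y[1] = 0×0 + 0×4 = 0; y[2] = 0×4 + 0×0 + 0×4 = 0; y[3] = 0×4 + 0×0 + 3×4 = 12; y[4] = 0×4 + 3×0 = 0; y[5] = 3×4 = 12

[0, 0, 0, 12, 0, 12]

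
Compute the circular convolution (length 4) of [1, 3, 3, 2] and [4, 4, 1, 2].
Use y[k] = Σ_j f[j]·g[(k-j) mod 4]. y[0] = 1×4 + 3×2 + 3×1 + 2×4 = 21; y[1] = 1×4 + 3×4 + 3×2 + 2×1 = 24; y[2] = 1×1 + 3×4 + 3×4 + 2×2 = 29; y[3] = 1×2 + 3×1 + 3×4 + 2×4 = 25. Result: [21, 24, 29, 25]

[21, 24, 29, 25]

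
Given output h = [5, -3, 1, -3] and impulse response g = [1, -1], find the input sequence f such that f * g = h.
Deconvolve h=[5, -3, 1, -3] by g=[1, -1]. Since g[0]=1, solve forward: f[0] = h[0] / 1 = 5; f[1] = (h[1] - 5×-1) / 1 = 2; f[2] = (h[2] - 2×-1) / 1 = 3. So f = [5, 2, 3]. Check by forward convolution: h[0] = 5×1 = 5; h[1] = 5×-1 + 2×1 = -3; h[2] = 2×-1 + 3×1 = 1; h[3] = 3×-1 = -3

[5, 2, 3]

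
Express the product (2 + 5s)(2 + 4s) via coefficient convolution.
Ascending coefficients: a = [2, 5], b = [2, 4]. c[0] = 2×2 = 4; c[1] = 2×4 + 5×2 = 18; c[2] = 5×4 = 20. Result coefficients: [4, 18, 20] → 4 + 18s + 20s^2

4 + 18s + 20s^2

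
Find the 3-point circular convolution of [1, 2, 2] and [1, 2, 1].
Use y[k] = Σ_j a[j]·b[(k-j) mod 3]. y[0] = 1×1 + 2×1 + 2×2 = 7; y[1] = 1×2 + 2×1 + 2×1 = 6; y[2] = 1×1 + 2×2 + 2×1 = 7. Result: [7, 6, 7]

[7, 6, 7]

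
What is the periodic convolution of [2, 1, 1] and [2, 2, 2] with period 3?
Use y[k] = Σ_j a[j]·b[(k-j) mod 3]. y[0] = 2×2 + 1×2 + 1×2 = 8; y[1] = 2×2 + 1×2 + 1×2 = 8; y[2] = 2×2 + 1×2 + 1×2 = 8. Result: [8, 8, 8]

[8, 8, 8]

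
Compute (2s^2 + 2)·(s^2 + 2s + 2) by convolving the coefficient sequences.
Ascending coefficients: a = [2, 0, 2], b = [2, 2, 1]. c[0] = 2×2 = 4; c[1] = 2×2 + 0×2 = 4; c[2] = 2×1 + 0×2 + 2×2 = 6; c[3] = 0×1 + 2×2 = 4; c[4] = 2×1 = 2. Result coefficients: [4, 4, 6, 4, 2] → 2s^4 + 4s^3 + 6s^2 + 4s + 4

2s^4 + 4s^3 + 6s^2 + 4s + 4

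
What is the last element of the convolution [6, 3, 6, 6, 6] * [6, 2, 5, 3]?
Use y[k] = Σ_i a[i]·b[k-i] at k=7. y[7] = 6×3 = 18

18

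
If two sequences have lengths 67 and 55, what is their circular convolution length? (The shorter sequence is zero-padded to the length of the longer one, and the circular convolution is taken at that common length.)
Circular convolution (zero-padding the shorter input) has length max(m, n) = max(67, 55) = 67

67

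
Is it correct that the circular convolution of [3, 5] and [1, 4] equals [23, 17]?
Recompute circular convolution of [3, 5] and [1, 4]: y[0] = 3×1 + 5×4 = 23; y[1] = 3×4 + 5×1 = 17 → [23, 17]. Given [23, 17] matches, so answer: Yes

Yes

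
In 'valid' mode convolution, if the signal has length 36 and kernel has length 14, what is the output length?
'Valid' mode counts only positions where the kernel fully overlaps the signal: m - n + 1 = 36 - 14 + 1 = 23

23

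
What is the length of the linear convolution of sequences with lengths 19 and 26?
Linear/full convolution length: m + n - 1 = 19 + 26 - 1 = 44

44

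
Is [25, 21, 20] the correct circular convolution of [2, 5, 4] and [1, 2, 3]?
Recompute circular convolution of [2, 5, 4] and [1, 2, 3]: y[0] = 2×1 + 5×3 + 4×2 = 25; y[1] = 2×2 + 5×1 + 4×3 = 21; y[2] = 2×3 + 5×2 + 4×1 = 20 → [25, 21, 20]. Given [25, 21, 20] matches, so answer: Yes

Yes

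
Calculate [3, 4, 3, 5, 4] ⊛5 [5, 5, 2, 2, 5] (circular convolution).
Use y[k] = Σ_j u[j]·v[(k-j) mod 5]. y[0] = 3×5 + 4×5 + 3×2 + 5×2 + 4×5 = 71; y[1] = 3×5 + 4×5 + 3×5 + 5×2 + 4×2 = 68; y[2] = 3×2 + 4×5 + 3×5 + 5×5 + 4×2 = 74; y[3] = 3×2 + 4×2 + 3×5 + 5×5 + 4×5 = 74; y[4] = 3×5 + 4×2 + 3×2 + 5×5 + 4×5 = 74. Result: [71, 68, 74, 74, 74]

[71, 68, 74, 74, 74]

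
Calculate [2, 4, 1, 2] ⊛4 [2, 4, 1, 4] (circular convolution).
Use y[k] = Σ_j s[j]·t[(k-j) mod 4]. y[0] = 2×2 + 4×4 + 1×1 + 2×4 = 29; y[1] = 2×4 + 4×2 + 1×4 + 2×1 = 22; y[2] = 2×1 + 4×4 + 1×2 + 2×4 = 28; y[3] = 2×4 + 4×1 + 1×4 + 2×2 = 20. Result: [29, 22, 28, 20]

[29, 22, 28, 20]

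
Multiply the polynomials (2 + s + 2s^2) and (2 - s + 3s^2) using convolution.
Ascending coefficients: a = [2, 1, 2], b = [2, -1, 3]. c[0] = 2×2 = 4; c[1] = 2×-1 + 1×2 = 0; c[2] = 2×3 + 1×-1 + 2×2 = 9; c[3] = 1×3 + 2×-1 = 1; c[4] = 2×3 = 6. Result coefficients: [4, 0, 9, 1, 6] → 4 + 9s^2 + s^3 + 6s^4

4 + 9s^2 + s^3 + 6s^4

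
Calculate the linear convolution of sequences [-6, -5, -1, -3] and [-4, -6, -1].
y[0] = -6×-4 = 24; y[1] = -6×-6 + -5×-4 = 56; y[2] = -6×-1 + -5×-6 + -1×-4 = 40; y[3] = -5×-1 + -1×-6 + -3×-4 = 23; y[4] = -1×-1 + -3×-6 = 19; y[5] = -3×-1 = 3

[24, 56, 40, 23, 19, 3]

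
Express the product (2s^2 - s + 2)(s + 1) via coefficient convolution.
Ascending coefficients: a = [2, -1, 2], b = [1, 1]. c[0] = 2×1 = 2; c[1] = 2×1 + -1×1 = 1; c[2] = -1×1 + 2×1 = 1; c[3] = 2×1 = 2. Result coefficients: [2, 1, 1, 2] → 2s^3 + s^2 + s + 2

2s^3 + s^2 + s + 2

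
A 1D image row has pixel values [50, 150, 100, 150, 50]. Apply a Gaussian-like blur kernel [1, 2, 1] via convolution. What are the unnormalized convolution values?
Convolve image row [50, 150, 100, 150, 50] with kernel [1, 2, 1]: y[0] = 50×1 = 50; y[1] = 50×2 + 150×1 = 250; y[2] = 50×1 + 150×2 + 100×1 = 450; y[3] = 150×1 + 100×2 + 150×1 = 500; y[4] = 100×1 + 150×2 + 50×1 = 450; y[5] = 150×1 + 50×2 = 250; y[6] = 50×1 = 50 → [50, 250, 450, 500, 450, 250, 50]. Normalization factor = sum(kernel) = 4.

[50, 250, 450, 500, 450, 250, 50]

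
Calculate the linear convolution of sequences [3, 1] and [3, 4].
y[0] = 3×3 = 9; y[1] = 3×4 + 1×3 = 15; y[2] = 1×4 = 4

[9, 15, 4]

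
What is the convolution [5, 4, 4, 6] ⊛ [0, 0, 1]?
y[0] = 5×0 = 0; y[1] = 5×0 + 4×0 = 0; y[2] = 5×1 + 4×0 + 4×0 = 5; y[3] = 4×1 + 4×0 + 6×0 = 4; y[4] = 4×1 + 6×0 = 4; y[5] = 6×1 = 6

[0, 0, 5, 4, 4, 6]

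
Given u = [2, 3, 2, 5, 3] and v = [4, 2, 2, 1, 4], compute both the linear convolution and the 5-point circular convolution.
Linear: y_lin[0] = 2×4 = 8; y_lin[1] = 2×2 + 3×4 = 16; y_lin[2] = 2×2 + 3×2 + 2×4 = 18; y_lin[3] = 2×1 + 3×2 + 2×2 + 5×4 = 32; y_lin[4] = 2×4 + 3×1 + 2×2 + 5×2 + 3×4 = 37; y_lin[5] = 3×4 + 2×1 + 5×2 + 3×2 = 30; y_lin[6] = 2×4 + 5×1 + 3×2 = 19; y_lin[7] = 5×4 + 3×1 = 23; y_lin[8] = 3×4 = 12 → [8, 16, 18, 32, 37, 30, 19, 23, 12]. Circular (length 5): y[0] = 2×4 + 3×4 + 2×1 + 5×2 + 3×2 = 38; y[1] = 2×2 + 3×4 + 2×4 + 5×1 + 3×2 = 35; y[2] = 2×2 + 3×2 + 2×4 + 5×4 + 3×1 = 41; y[3] = 2×1 + 3×2 + 2×2 + 5×4 + 3×4 = 44; y[4] = 2×4 + 3×1 + 2×2 + 5×2 + 3×4 = 37 → [38, 35, 41, 44, 37]

Linear: [8, 16, 18, 32, 37, 30, 19, 23, 12], Circular: [38, 35, 41, 44, 37]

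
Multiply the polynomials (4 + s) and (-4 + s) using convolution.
Ascending coefficients: a = [4, 1], b = [-4, 1]. c[0] = 4×-4 = -16; c[1] = 4×1 + 1×-4 = 0; c[2] = 1×1 = 1. Result coefficients: [-16, 0, 1] → -16 + s^2

-16 + s^2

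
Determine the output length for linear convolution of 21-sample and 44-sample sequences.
Linear/full convolution length: m + n - 1 = 21 + 44 - 1 = 64

64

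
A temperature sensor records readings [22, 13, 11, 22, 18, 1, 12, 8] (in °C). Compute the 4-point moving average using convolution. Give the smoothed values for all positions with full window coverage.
4-point moving average kernel = [1, 1, 1, 1]. Apply in 'valid' mode (full window coverage): avg[0] = (22 + 13 + 11 + 22) / 4 = 17.0; avg[1] = (13 + 11 + 22 + 18) / 4 = 16.0; avg[2] = (11 + 22 + 18 + 1) / 4 = 13.0; avg[3] = (22 + 18 + 1 + 12) / 4 = 13.25; avg[4] = (18 + 1 + 12 + 8) / 4 = 9.75. Smoothed values: [17.0, 16.0, 13.0, 13.25, 9.75]

[17.0, 16.0, 13.0, 13.25, 9.75]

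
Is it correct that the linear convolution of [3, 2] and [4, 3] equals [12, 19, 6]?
Recompute linear convolution of [3, 2] and [4, 3]: y[0] = 3×4 = 12; y[1] = 3×3 + 2×4 = 17; y[2] = 2×3 = 6 → [12, 17, 6]. Compare to given [12, 19, 6]: they differ at index 1: given 19, correct 17, so answer: No

No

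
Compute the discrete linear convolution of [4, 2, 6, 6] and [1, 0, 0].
y[0] = 4×1 = 4; y[1] = 4×0 + 2×1 = 2; y[2] = 4×0 + 2×0 + 6×1 = 6; y[3] = 2×0 + 6×0 + 6×1 = 6; y[4] = 6×0 + 6×0 = 0; y[5] = 6×0 = 0

[4, 2, 6, 6, 0, 0]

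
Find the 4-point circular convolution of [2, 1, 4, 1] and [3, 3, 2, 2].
Use y[k] = Σ_j a[j]·b[(k-j) mod 4]. y[0] = 2×3 + 1×2 + 4×2 + 1×3 = 19; y[1] = 2×3 + 1×3 + 4×2 + 1×2 = 19; y[2] = 2×2 + 1×3 + 4×3 + 1×2 = 21; y[3] = 2×2 + 1×2 + 4×3 + 1×3 = 21. Result: [19, 19, 21, 21]

[19, 19, 21, 21]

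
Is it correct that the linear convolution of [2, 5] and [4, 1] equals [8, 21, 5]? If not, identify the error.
Recompute linear convolution of [2, 5] and [4, 1]: y[0] = 2×4 = 8; y[1] = 2×1 + 5×4 = 22; y[2] = 5×1 = 5 → [8, 22, 5]. Compare to given [8, 21, 5]: they differ at index 1: given 21, correct 22, so answer: No

No. Error at index 1: given 21, correct 22.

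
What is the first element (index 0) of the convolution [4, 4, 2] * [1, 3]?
Use y[k] = Σ_i a[i]·b[k-i] at k=0. y[0] = 4×1 = 4

4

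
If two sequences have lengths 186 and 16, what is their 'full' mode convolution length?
Linear/full convolution length: m + n - 1 = 186 + 16 - 1 = 201

201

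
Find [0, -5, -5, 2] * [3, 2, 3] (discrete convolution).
y[0] = 0×3 = 0; y[1] = 0×2 + -5×3 = -15; y[2] = 0×3 + -5×2 + -5×3 = -25; y[3] = -5×3 + -5×2 + 2×3 = -19; y[4] = -5×3 + 2×2 = -11; y[5] = 2×3 = 6

[0, -15, -25, -19, -11, 6]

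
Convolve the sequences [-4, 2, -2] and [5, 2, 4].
y[0] = -4×5 = -20; y[1] = -4×2 + 2×5 = 2; y[2] = -4×4 + 2×2 + -2×5 = -22; y[3] = 2×4 + -2×2 = 4; y[4] = -2×4 = -8

[-20, 2, -22, 4, -8]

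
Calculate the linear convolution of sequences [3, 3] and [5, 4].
y[0] = 3×5 = 15; y[1] = 3×4 + 3×5 = 27; y[2] = 3×4 = 12

[15, 27, 12]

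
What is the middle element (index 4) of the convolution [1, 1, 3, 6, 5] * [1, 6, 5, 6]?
Use y[k] = Σ_i a[i]·b[k-i] at k=4. y[4] = 1×6 + 3×5 + 6×6 + 5×1 = 62

62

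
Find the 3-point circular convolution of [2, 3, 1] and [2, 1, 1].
Use y[k] = Σ_j x[j]·h[(k-j) mod 3]. y[0] = 2×2 + 3×1 + 1×1 = 8; y[1] = 2×1 + 3×2 + 1×1 = 9; y[2] = 2×1 + 3×1 + 1×2 = 7. Result: [8, 9, 7]

[8, 9, 7]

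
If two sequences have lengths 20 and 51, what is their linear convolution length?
Linear/full convolution length: m + n - 1 = 20 + 51 - 1 = 70

70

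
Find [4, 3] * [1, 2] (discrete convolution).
y[0] = 4×1 = 4; y[1] = 4×2 + 3×1 = 11; y[2] = 3×2 = 6

[4, 11, 6]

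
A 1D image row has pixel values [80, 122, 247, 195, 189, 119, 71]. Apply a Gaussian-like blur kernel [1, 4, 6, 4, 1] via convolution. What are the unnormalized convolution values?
Convolve image row [80, 122, 247, 195, 189, 119, 71] with kernel [1, 4, 6, 4, 1]: y[0] = 80×1 = 80; y[1] = 80×4 + 122×1 = 442; y[2] = 80×6 + 122×4 + 247×1 = 1215; y[3] = 80×4 + 122×6 + 247×4 + 195×1 = 2235; y[4] = 80×1 + 122×4 + 247×6 + 195×4 + 189×1 = 3019; y[5] = 122×1 + 247×4 + 195×6 + 189×4 + 119×1 = 3155; y[6] = 247×1 + 195×4 + 189×6 + 119×4 + 71×1 = 2708; y[7] = 195×1 + 189×4 + 119×6 + 71×4 = 1949; y[8] = 189×1 + 119×4 + 71×6 = 1091; y[9] = 119×1 + 71×4 = 403; y[10] = 71×1 = 71 → [80, 442, 1215, 2235, 3019, 3155, 2708, 1949, 1091, 403, 71]. Normalization factor = sum(kernel) = 16.

[80, 442, 1215, 2235, 3019, 3155, 2708, 1949, 1091, 403, 71]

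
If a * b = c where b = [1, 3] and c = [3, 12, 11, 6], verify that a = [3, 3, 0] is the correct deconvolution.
Forward-compute [3, 3, 0] * [1, 3]: c[0] = 3×1 = 3; c[1] = 3×3 + 3×1 = 12; c[2] = 3×3 + 0×1 = 9; c[3] = 0×3 = 0 → [3, 12, 9, 0]. Does not match given c = [3, 12, 11, 6].

Not verified. [3, 3, 0] * [1, 3] = [3, 12, 9, 0], which differs from [3, 12, 11, 6] at index 2.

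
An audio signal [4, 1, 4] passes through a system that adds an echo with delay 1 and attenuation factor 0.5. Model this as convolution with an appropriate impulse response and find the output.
Direct-path + delayed-attenuated-path model → impulse response h = [1, 0.5] (1 at lag 0, 0.5 at lag 1). Output y[n] = x[n] + 0.5·x[n - 1] (with x[n] = 0 outside 0..2): y[0] = 4 + 0.5×0 = 4; y[1] = 1 + 0.5×4 = 3.0; y[2] = 4 + 0.5×1 = 4.5; y[3] = 0 + 0.5×4 = 2.0. So y = [4, 3.0, 4.5, 2.0]

[4, 3.0, 4.5, 2.0]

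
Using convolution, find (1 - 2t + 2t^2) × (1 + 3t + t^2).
Ascending coefficients: a = [1, -2, 2], b = [1, 3, 1]. c[0] = 1×1 = 1; c[1] = 1×3 + -2×1 = 1; c[2] = 1×1 + -2×3 + 2×1 = -3; c[3] = -2×1 + 2×3 = 4; c[4] = 2×1 = 2. Result coefficients: [1, 1, -3, 4, 2] → 1 + t - 3t^2 + 4t^3 + 2t^4

1 + t - 3t^2 + 4t^3 + 2t^4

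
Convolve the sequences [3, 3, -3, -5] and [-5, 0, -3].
y[0] = 3×-5 = -15; y[1] = 3×0 + 3×-5 = -15; y[2] = 3×-3 + 3×0 + -3×-5 = 6; y[3] = 3×-3 + -3×0 + -5×-5 = 16; y[4] = -3×-3 + -5×0 = 9; y[5] = -5×-3 = 15

[-15, -15, 6, 16, 9, 15]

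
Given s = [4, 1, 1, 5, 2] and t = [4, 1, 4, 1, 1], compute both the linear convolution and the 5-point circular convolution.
Linear: y_lin[0] = 4×4 = 16; y_lin[1] = 4×1 + 1×4 = 8; y_lin[2] = 4×4 + 1×1 + 1×4 = 21; y_lin[3] = 4×1 + 1×4 + 1×1 + 5×4 = 29; y_lin[4] = 4×1 + 1×1 + 1×4 + 5×1 + 2×4 = 22; y_lin[5] = 1×1 + 1×1 + 5×4 + 2×1 = 24; y_lin[6] = 1×1 + 5×1 + 2×4 = 14; y_lin[7] = 5×1 + 2×1 = 7; y_lin[8] = 2×1 = 2 → [16, 8, 21, 29, 22, 24, 14, 7, 2]. Circular (length 5): y[0] = 4×4 + 1×1 + 1×1 + 5×4 + 2×1 = 40; y[1] = 4×1 + 1×4 + 1×1 + 5×1 + 2×4 = 22; y[2] = 4×4 + 1×1 + 1×4 + 5×1 + 2×1 = 28; y[3] = 4×1 + 1×4 + 1×1 + 5×4 + 2×1 = 31; y[4] = 4×1 + 1×1 + 1×4 + 5×1 + 2×4 = 22 → [40, 22, 28, 31, 22]

Linear: [16, 8, 21, 29, 22, 24, 14, 7, 2], Circular: [40, 22, 28, 31, 22]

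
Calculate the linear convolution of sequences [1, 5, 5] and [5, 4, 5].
y[0] = 1×5 = 5; y[1] = 1×4 + 5×5 = 29; y[2] = 1×5 + 5×4 + 5×5 = 50; y[3] = 5×5 + 5×4 = 45; y[4] = 5×5 = 25

[5, 29, 50, 45, 25]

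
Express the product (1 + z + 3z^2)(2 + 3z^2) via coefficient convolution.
Ascending coefficients: a = [1, 1, 3], b = [2, 0, 3]. c[0] = 1×2 = 2; c[1] = 1×0 + 1×2 = 2; c[2] = 1×3 + 1×0 + 3×2 = 9; c[3] = 1×3 + 3×0 = 3; c[4] = 3×3 = 9. Result coefficients: [2, 2, 9, 3, 9] → 2 + 2z + 9z^2 + 3z^3 + 9z^4

2 + 2z + 9z^2 + 3z^3 + 9z^4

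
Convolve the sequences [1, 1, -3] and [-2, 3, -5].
y[0] = 1×-2 = -2; y[1] = 1×3 + 1×-2 = 1; y[2] = 1×-5 + 1×3 + -3×-2 = 4; y[3] = 1×-5 + -3×3 = -14; y[4] = -3×-5 = 15

[-2, 1, 4, -14, 15]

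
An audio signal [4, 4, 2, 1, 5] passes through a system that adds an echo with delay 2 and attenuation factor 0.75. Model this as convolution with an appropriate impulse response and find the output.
Direct-path + delayed-attenuated-path model → impulse response h = [1, 0, 0.75] (1 at lag 0, 0.75 at lag 2). Output y[n] = x[n] + 0.75·x[n - 2] (with x[n] = 0 outside 0..4): y[0] = 4 + 0.75×0 = 4; y[1] = 4 + 0.75×0 = 4; y[2] = 2 + 0.75×4 = 5.0; y[3] = 1 + 0.75×4 = 4.0; y[4] = 5 + 0.75×2 = 6.5; y[5] = 0 + 0.75×1 = 0.75; y[6] = 0 + 0.75×5 = 3.75. So y = [4, 4, 5.0, 4.0, 6.5, 0.75, 3.75]

[4, 4, 5.0, 4.0, 6.5, 0.75, 3.75]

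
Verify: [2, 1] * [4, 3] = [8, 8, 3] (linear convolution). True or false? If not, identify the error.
Recompute linear convolution of [2, 1] and [4, 3]: y[0] = 2×4 = 8; y[1] = 2×3 + 1×4 = 10; y[2] = 1×3 = 3 → [8, 10, 3]. Compare to given [8, 8, 3]: they differ at index 1: given 8, correct 10, so answer: No

No. Error at index 1: given 8, correct 10.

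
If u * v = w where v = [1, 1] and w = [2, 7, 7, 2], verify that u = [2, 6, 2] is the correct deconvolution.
Forward-compute [2, 6, 2] * [1, 1]: w[0] = 2×1 = 2; w[1] = 2×1 + 6×1 = 8; w[2] = 6×1 + 2×1 = 8; w[3] = 2×1 = 2 → [2, 8, 8, 2]. Does not match given w = [2, 7, 7, 2].

Not verified. [2, 6, 2] * [1, 1] = [2, 8, 8, 2], which differs from [2, 7, 7, 2] at index 1.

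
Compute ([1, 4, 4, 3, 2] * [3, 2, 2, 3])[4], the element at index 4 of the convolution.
Use y[k] = Σ_i a[i]·b[k-i] at k=4. y[4] = 4×3 + 4×2 + 3×2 + 2×3 = 32

32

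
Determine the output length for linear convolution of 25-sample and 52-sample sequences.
Linear/full convolution length: m + n - 1 = 25 + 52 - 1 = 76

76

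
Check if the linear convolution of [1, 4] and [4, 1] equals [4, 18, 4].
Recompute linear convolution of [1, 4] and [4, 1]: y[0] = 1×4 = 4; y[1] = 1×1 + 4×4 = 17; y[2] = 4×1 = 4 → [4, 17, 4]. Compare to given [4, 18, 4]: they differ at index 1: given 18, correct 17, so answer: No

No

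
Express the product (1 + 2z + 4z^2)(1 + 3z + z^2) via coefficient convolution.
Ascending coefficients: a = [1, 2, 4], b = [1, 3, 1]. c[0] = 1×1 = 1; c[1] = 1×3 + 2×1 = 5; c[2] = 1×1 + 2×3 + 4×1 = 11; c[3] = 2×1 + 4×3 = 14; c[4] = 4×1 = 4. Result coefficients: [1, 5, 11, 14, 4] → 1 + 5z + 11z^2 + 14z^3 + 4z^4

1 + 5z + 11z^2 + 14z^3 + 4z^4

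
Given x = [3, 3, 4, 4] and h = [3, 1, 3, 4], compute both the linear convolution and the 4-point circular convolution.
Linear: y_lin[0] = 3×3 = 9; y_lin[1] = 3×1 + 3×3 = 12; y_lin[2] = 3×3 + 3×1 + 4×3 = 24; y_lin[3] = 3×4 + 3×3 + 4×1 + 4×3 = 37; y_lin[4] = 3×4 + 4×3 + 4×1 = 28; y_lin[5] = 4×4 + 4×3 = 28; y_lin[6] = 4×4 = 16 → [9, 12, 24, 37, 28, 28, 16]. Circular (length 4): y[0] = 3×3 + 3×4 + 4×3 + 4×1 = 37; y[1] = 3×1 + 3×3 + 4×4 + 4×3 = 40; y[2] = 3×3 + 3×1 + 4×3 + 4×4 = 40; y[3] = 3×4 + 3×3 + 4×1 + 4×3 = 37 → [37, 40, 40, 37]

Linear: [9, 12, 24, 37, 28, 28, 16], Circular: [37, 40, 40, 37]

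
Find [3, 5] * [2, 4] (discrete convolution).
y[0] = 3×2 = 6; y[1] = 3×4 + 5×2 = 22; y[2] = 5×4 = 20

[6, 22, 20]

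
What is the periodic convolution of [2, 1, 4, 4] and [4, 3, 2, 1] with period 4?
Use y[k] = Σ_j f[j]·g[(k-j) mod 4]. y[0] = 2×4 + 1×1 + 4×2 + 4×3 = 29; y[1] = 2×3 + 1×4 + 4×1 + 4×2 = 22; y[2] = 2×2 + 1×3 + 4×4 + 4×1 = 27; y[3] = 2×1 + 1×2 + 4×3 + 4×4 = 32. Result: [29, 22, 27, 32]

[29, 22, 27, 32]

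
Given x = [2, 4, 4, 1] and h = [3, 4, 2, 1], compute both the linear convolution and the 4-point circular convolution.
Linear: y_lin[0] = 2×3 = 6; y_lin[1] = 2×4 + 4×3 = 20; y_lin[2] = 2×2 + 4×4 + 4×3 = 32; y_lin[3] = 2×1 + 4×2 + 4×4 + 1×3 = 29; y_lin[4] = 4×1 + 4×2 + 1×4 = 16; y_lin[5] = 4×1 + 1×2 = 6; y_lin[6] = 1×1 = 1 → [6, 20, 32, 29, 16, 6, 1]. Circular (length 4): y[0] = 2×3 + 4×1 + 4×2 + 1×4 = 22; y[1] = 2×4 + 4×3 + 4×1 + 1×2 = 26; y[2] = 2×2 + 4×4 + 4×3 + 1×1 = 33; y[3] = 2×1 + 4×2 + 4×4 + 1×3 = 29 → [22, 26, 33, 29]

Linear: [6, 20, 32, 29, 16, 6, 1], Circular: [22, 26, 33, 29]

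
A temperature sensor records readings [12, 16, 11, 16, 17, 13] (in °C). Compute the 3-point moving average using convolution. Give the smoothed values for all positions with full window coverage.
3-point moving average kernel = [1, 1, 1]. Apply in 'valid' mode (full window coverage): avg[0] = (12 + 16 + 11) / 3 = 13.0; avg[1] = (16 + 11 + 16) / 3 = 14.33; avg[2] = (11 + 16 + 17) / 3 = 14.67; avg[3] = (16 + 17 + 13) / 3 = 15.33. Smoothed values: [13.0, 14.33, 14.67, 15.33]

[13.0, 14.33, 14.67, 15.33]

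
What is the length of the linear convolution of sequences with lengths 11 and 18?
Linear/full convolution length: m + n - 1 = 11 + 18 - 1 = 28

28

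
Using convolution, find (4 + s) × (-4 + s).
Ascending coefficients: a = [4, 1], b = [-4, 1]. c[0] = 4×-4 = -16; c[1] = 4×1 + 1×-4 = 0; c[2] = 1×1 = 1. Result coefficients: [-16, 0, 1] → -16 + s^2

-16 + s^2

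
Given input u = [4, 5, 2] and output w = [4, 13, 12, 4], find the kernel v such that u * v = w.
Output length 4 = len(u) + len(v) - 1 ⇒ len(v) = 2. Solve v forward using v[k] = (w[k] - Σ_{i≥1} u[i]·v[k-i]) / u[0]: v[0] = w[0] / u[0] = 4 / 4 = 1; v[1] = (w[1] - 5×1) / u[0] = (13 - 5×1) / 4 = 2. So v = [1, 2]. Forward-check [4, 5, 2] * [1, 2]: w[0] = 4×1 = 4; w[1] = 4×2 + 5×1 = 13; w[2] = 5×2 + 2×1 = 12; w[3] = 2×2 = 4 → [4, 13, 12, 4] ✓

[1, 2]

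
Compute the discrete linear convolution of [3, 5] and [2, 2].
y[0] = 3×2 = 6; y[1] = 3×2 + 5×2 = 16; y[2] = 5×2 = 10

[6, 16, 10]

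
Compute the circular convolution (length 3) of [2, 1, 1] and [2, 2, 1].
Use y[k] = Σ_j f[j]·g[(k-j) mod 3]. y[0] = 2×2 + 1×1 + 1×2 = 7; y[1] = 2×2 + 1×2 + 1×1 = 7; y[2] = 2×1 + 1×2 + 1×2 = 6. Result: [7, 7, 6]

[7, 7, 6]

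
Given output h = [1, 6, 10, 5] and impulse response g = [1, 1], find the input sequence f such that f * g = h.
Deconvolve h=[1, 6, 10, 5] by g=[1, 1]. Since g[0]=1, solve forward: f[0] = h[0] / 1 = 1; f[1] = (h[1] - 1×1) / 1 = 5; f[2] = (h[2] - 5×1) / 1 = 5. So f = [1, 5, 5]. Check by forward convolution: h[0] = 1×1 = 1; h[1] = 1×1 + 5×1 = 6; h[2] = 5×1 + 5×1 = 10; h[3] = 5×1 = 5

[1, 5, 5]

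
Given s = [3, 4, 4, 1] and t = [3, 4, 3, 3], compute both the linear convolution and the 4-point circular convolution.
Linear: y_lin[0] = 3×3 = 9; y_lin[1] = 3×4 + 4×3 = 24; y_lin[2] = 3×3 + 4×4 + 4×3 = 37; y_lin[3] = 3×3 + 4×3 + 4×4 + 1×3 = 40; y_lin[4] = 4×3 + 4×3 + 1×4 = 28; y_lin[5] = 4×3 + 1×3 = 15; y_lin[6] = 1×3 = 3 → [9, 24, 37, 40, 28, 15, 3]. Circular (length 4): y[0] = 3×3 + 4×3 + 4×3 + 1×4 = 37; y[1] = 3×4 + 4×3 + 4×3 + 1×3 = 39; y[2] = 3×3 + 4×4 + 4×3 + 1×3 = 40; y[3] = 3×3 + 4×3 + 4×4 + 1×3 = 40 → [37, 39, 40, 40]

Linear: [9, 24, 37, 40, 28, 15, 3], Circular: [37, 39, 40, 40]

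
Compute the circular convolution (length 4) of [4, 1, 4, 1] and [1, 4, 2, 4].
Use y[k] = Σ_j s[j]·t[(k-j) mod 4]. y[0] = 4×1 + 1×4 + 4×2 + 1×4 = 20; y[1] = 4×4 + 1×1 + 4×4 + 1×2 = 35; y[2] = 4×2 + 1×4 + 4×1 + 1×4 = 20; y[3] = 4×4 + 1×2 + 4×4 + 1×1 = 35. Result: [20, 35, 20, 35]

[20, 35, 20, 35]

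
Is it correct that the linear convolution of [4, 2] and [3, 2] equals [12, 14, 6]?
Recompute linear convolution of [4, 2] and [3, 2]: y[0] = 4×3 = 12; y[1] = 4×2 + 2×3 = 14; y[2] = 2×2 = 4 → [12, 14, 4]. Compare to given [12, 14, 6]: they differ at index 2: given 6, correct 4, so answer: No

No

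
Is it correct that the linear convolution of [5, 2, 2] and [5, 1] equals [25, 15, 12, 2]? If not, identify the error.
Recompute linear convolution of [5, 2, 2] and [5, 1]: y[0] = 5×5 = 25; y[1] = 5×1 + 2×5 = 15; y[2] = 2×1 + 2×5 = 12; y[3] = 2×1 = 2 → [25, 15, 12, 2]. Given [25, 15, 12, 2] matches, so answer: Yes

Yes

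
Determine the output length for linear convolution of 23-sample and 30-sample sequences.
Linear/full convolution length: m + n - 1 = 23 + 30 - 1 = 52

52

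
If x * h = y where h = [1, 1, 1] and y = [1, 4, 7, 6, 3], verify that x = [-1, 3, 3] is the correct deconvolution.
Forward-compute [-1, 3, 3] * [1, 1, 1]: y[0] = -1×1 = -1; y[1] = -1×1 + 3×1 = 2; y[2] = -1×1 + 3×1 + 3×1 = 5; y[3] = 3×1 + 3×1 = 6; y[4] = 3×1 = 3 → [-1, 2, 5, 6, 3]. Does not match given y = [1, 4, 7, 6, 3].

Not verified. [-1, 3, 3] * [1, 1, 1] = [-1, 2, 5, 6, 3], which differs from [1, 4, 7, 6, 3] at index 0.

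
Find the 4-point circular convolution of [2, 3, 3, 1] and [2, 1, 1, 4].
Use y[k] = Σ_j x[j]·h[(k-j) mod 4]. y[0] = 2×2 + 3×4 + 3×1 + 1×1 = 20; y[1] = 2×1 + 3×2 + 3×4 + 1×1 = 21; y[2] = 2×1 + 3×1 + 3×2 + 1×4 = 15; y[3] = 2×4 + 3×1 + 3×1 + 1×2 = 16. Result: [20, 21, 15, 16]

[20, 21, 15, 16]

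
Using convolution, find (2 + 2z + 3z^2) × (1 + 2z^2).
Ascending coefficients: a = [2, 2, 3], b = [1, 0, 2]. c[0] = 2×1 = 2; c[1] = 2×0 + 2×1 = 2; c[2] = 2×2 + 2×0 + 3×1 = 7; c[3] = 2×2 + 3×0 = 4; c[4] = 3×2 = 6. Result coefficients: [2, 2, 7, 4, 6] → 2 + 2z + 7z^2 + 4z^3 + 6z^4

2 + 2z + 7z^2 + 4z^3 + 6z^4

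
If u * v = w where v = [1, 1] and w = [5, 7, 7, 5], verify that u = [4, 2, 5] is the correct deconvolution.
Forward-compute [4, 2, 5] * [1, 1]: w[0] = 4×1 = 4; w[1] = 4×1 + 2×1 = 6; w[2] = 2×1 + 5×1 = 7; w[3] = 5×1 = 5 → [4, 6, 7, 5]. Does not match given w = [5, 7, 7, 5].

Not verified. [4, 2, 5] * [1, 1] = [4, 6, 7, 5], which differs from [5, 7, 7, 5] at index 0.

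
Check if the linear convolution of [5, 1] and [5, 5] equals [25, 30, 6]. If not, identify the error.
Recompute linear convolution of [5, 1] and [5, 5]: y[0] = 5×5 = 25; y[1] = 5×5 + 1×5 = 30; y[2] = 1×5 = 5 → [25, 30, 5]. Compare to given [25, 30, 6]: they differ at index 2: given 6, correct 5, so answer: No

No. Error at index 2: given 6, correct 5.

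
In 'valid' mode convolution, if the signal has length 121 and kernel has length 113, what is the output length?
'Valid' mode counts only positions where the kernel fully overlaps the signal: m - n + 1 = 121 - 113 + 1 = 9

9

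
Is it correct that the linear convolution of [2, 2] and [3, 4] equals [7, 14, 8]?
Recompute linear convolution of [2, 2] and [3, 4]: y[0] = 2×3 = 6; y[1] = 2×4 + 2×3 = 14; y[2] = 2×4 = 8 → [6, 14, 8]. Compare to given [7, 14, 8]: they differ at index 0: given 7, correct 6, so answer: No

No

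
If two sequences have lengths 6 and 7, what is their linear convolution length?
Linear/full convolution length: m + n - 1 = 6 + 7 - 1 = 12

12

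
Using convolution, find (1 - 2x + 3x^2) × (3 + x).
Ascending coefficients: a = [1, -2, 3], b = [3, 1]. c[0] = 1×3 = 3; c[1] = 1×1 + -2×3 = -5; c[2] = -2×1 + 3×3 = 7; c[3] = 3×1 = 3. Result coefficients: [3, -5, 7, 3] → 3 - 5x + 7x^2 + 3x^3

3 - 5x + 7x^2 + 3x^3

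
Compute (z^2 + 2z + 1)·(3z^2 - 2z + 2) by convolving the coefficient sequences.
Ascending coefficients: a = [1, 2, 1], b = [2, -2, 3]. c[0] = 1×2 = 2; c[1] = 1×-2 + 2×2 = 2; c[2] = 1×3 + 2×-2 + 1×2 = 1; c[3] = 2×3 + 1×-2 = 4; c[4] = 1×3 = 3. Result coefficients: [2, 2, 1, 4, 3] → 3z^4 + 4z^3 + z^2 + 2z + 2

3z^4 + 4z^3 + z^2 + 2z + 2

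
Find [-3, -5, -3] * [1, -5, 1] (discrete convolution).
y[0] = -3×1 = -3; y[1] = -3×-5 + -5×1 = 10; y[2] = -3×1 + -5×-5 + -3×1 = 19; y[3] = -5×1 + -3×-5 = 10; y[4] = -3×1 = -3

[-3, 10, 19, 10, -3]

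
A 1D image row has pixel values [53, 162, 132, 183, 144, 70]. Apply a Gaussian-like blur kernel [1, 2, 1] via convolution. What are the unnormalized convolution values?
Convolve image row [53, 162, 132, 183, 144, 70] with kernel [1, 2, 1]: y[0] = 53×1 = 53; y[1] = 53×2 + 162×1 = 268; y[2] = 53×1 + 162×2 + 132×1 = 509; y[3] = 162×1 + 132×2 + 183×1 = 609; y[4] = 132×1 + 183×2 + 144×1 = 642; y[5] = 183×1 + 144×2 + 70×1 = 541; y[6] = 144×1 + 70×2 = 284; y[7] = 70×1 = 70 → [53, 268, 509, 609, 642, 541, 284, 70]. Normalization factor = sum(kernel) = 4.

[53, 268, 509, 609, 642, 541, 284, 70]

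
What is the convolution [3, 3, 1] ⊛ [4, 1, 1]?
y[0] = 3×4 = 12; y[1] = 3×1 + 3×4 = 15; y[2] = 3×1 + 3×1 + 1×4 = 10; y[3] = 3×1 + 1×1 = 4; y[4] = 1×1 = 1

[12, 15, 10, 4, 1]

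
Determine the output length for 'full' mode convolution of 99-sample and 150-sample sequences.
Linear/full convolution length: m + n - 1 = 99 + 150 - 1 = 248

248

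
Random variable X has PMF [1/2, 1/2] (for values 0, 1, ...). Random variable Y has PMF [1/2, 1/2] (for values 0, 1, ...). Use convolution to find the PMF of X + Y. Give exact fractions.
P(X+Y=k) = Σ_i P(X=i)·P(Y=k-i) — a convolution of [1/2, 1/2] and [1/2, 1/2]. P(X+Y=0) = (1/2)×(1/2) = 1/4; P(X+Y=1) = (1/2)×(1/2) + (1/2)×(1/2) = 1/4 + 1/4 = 1/2; P(X+Y=2) = (1/2)×(1/2) = 1/4. PMF: [1/4, 1/2, 1/4] (sums to 1 ✓)

[1/4, 1/2, 1/4]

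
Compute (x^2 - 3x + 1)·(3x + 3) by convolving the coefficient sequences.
Ascending coefficients: a = [1, -3, 1], b = [3, 3]. c[0] = 1×3 = 3; c[1] = 1×3 + -3×3 = -6; c[2] = -3×3 + 1×3 = -6; c[3] = 1×3 = 3. Result coefficients: [3, -6, -6, 3] → 3x^3 - 6x^2 - 6x + 3

3x^3 - 6x^2 - 6x + 3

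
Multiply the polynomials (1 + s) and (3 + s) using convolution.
Ascending coefficients: a = [1, 1], b = [3, 1]. c[0] = 1×3 = 3; c[1] = 1×1 + 1×3 = 4; c[2] = 1×1 = 1. Result coefficients: [3, 4, 1] → 3 + 4s + s^2

3 + 4s + s^2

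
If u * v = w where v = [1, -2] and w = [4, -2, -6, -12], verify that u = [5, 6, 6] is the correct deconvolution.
Forward-compute [5, 6, 6] * [1, -2]: w[0] = 5×1 = 5; w[1] = 5×-2 + 6×1 = -4; w[2] = 6×-2 + 6×1 = -6; w[3] = 6×-2 = -12 → [5, -4, -6, -12]. Does not match given w = [4, -2, -6, -12].

Not verified. [5, 6, 6] * [1, -2] = [5, -4, -6, -12], which differs from [4, -2, -6, -12] at index 0.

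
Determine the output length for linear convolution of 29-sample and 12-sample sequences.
Linear/full convolution length: m + n - 1 = 29 + 12 - 1 = 40

40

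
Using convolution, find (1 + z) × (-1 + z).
Ascending coefficients: a = [1, 1], b = [-1, 1]. c[0] = 1×-1 = -1; c[1] = 1×1 + 1×-1 = 0; c[2] = 1×1 = 1. Result coefficients: [-1, 0, 1] → -1 + z^2

-1 + z^2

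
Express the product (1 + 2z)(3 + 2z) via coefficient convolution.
Ascending coefficients: a = [1, 2], b = [3, 2]. c[0] = 1×3 = 3; c[1] = 1×2 + 2×3 = 8; c[2] = 2×2 = 4. Result coefficients: [3, 8, 4] → 3 + 8z + 4z^2

3 + 8z + 4z^2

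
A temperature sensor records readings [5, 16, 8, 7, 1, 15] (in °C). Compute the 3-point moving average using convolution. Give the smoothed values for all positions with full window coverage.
3-point moving average kernel = [1, 1, 1]. Apply in 'valid' mode (full window coverage): avg[0] = (5 + 16 + 8) / 3 = 9.67; avg[1] = (16 + 8 + 7) / 3 = 10.33; avg[2] = (8 + 7 + 1) / 3 = 5.33; avg[3] = (7 + 1 + 15) / 3 = 7.67. Smoothed values: [9.67, 10.33, 5.33, 7.67]

[9.67, 10.33, 5.33, 7.67]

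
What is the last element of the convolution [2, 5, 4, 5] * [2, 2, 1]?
Use y[k] = Σ_i a[i]·b[k-i] at k=5. y[5] = 5×1 = 5

5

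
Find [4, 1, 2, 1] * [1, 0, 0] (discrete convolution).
y[0] = 4×1 = 4; y[1] = 4×0 + 1×1 = 1; y[2] = 4×0 + 1×0 + 2×1 = 2; y[3] = 1×0 + 2×0 + 1×1 = 1; y[4] = 2×0 + 1×0 = 0; y[5] = 1×0 = 0

[4, 1, 2, 1, 0, 0]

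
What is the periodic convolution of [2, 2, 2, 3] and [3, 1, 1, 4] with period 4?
Use y[k] = Σ_j u[j]·v[(k-j) mod 4]. y[0] = 2×3 + 2×4 + 2×1 + 3×1 = 19; y[1] = 2×1 + 2×3 + 2×4 + 3×1 = 19; y[2] = 2×1 + 2×1 + 2×3 + 3×4 = 22; y[3] = 2×4 + 2×1 + 2×1 + 3×3 = 21. Result: [19, 19, 22, 21]

[19, 19, 22, 21]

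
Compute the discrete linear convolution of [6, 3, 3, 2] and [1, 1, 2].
y[0] = 6×1 = 6; y[1] = 6×1 + 3×1 = 9; y[2] = 6×2 + 3×1 + 3×1 = 18; y[3] = 3×2 + 3×1 + 2×1 = 11; y[4] = 3×2 + 2×1 = 8; y[5] = 2×2 = 4

[6, 9, 18, 11, 8, 4]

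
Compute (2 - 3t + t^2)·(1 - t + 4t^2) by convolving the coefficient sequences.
Ascending coefficients: a = [2, -3, 1], b = [1, -1, 4]. c[0] = 2×1 = 2; c[1] = 2×-1 + -3×1 = -5; c[2] = 2×4 + -3×-1 + 1×1 = 12; c[3] = -3×4 + 1×-1 = -13; c[4] = 1×4 = 4. Result coefficients: [2, -5, 12, -13, 4] → 2 - 5t + 12t^2 - 13t^3 + 4t^4

2 - 5t + 12t^2 - 13t^3 + 4t^4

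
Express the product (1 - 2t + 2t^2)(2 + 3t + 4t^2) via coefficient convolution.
Ascending coefficients: a = [1, -2, 2], b = [2, 3, 4]. c[0] = 1×2 = 2; c[1] = 1×3 + -2×2 = -1; c[2] = 1×4 + -2×3 + 2×2 = 2; c[3] = -2×4 + 2×3 = -2; c[4] = 2×4 = 8. Result coefficients: [2, -1, 2, -2, 8] → 2 - t + 2t^2 - 2t^3 + 8t^4

2 - t + 2t^2 - 2t^3 + 8t^4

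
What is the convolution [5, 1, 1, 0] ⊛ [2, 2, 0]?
y[0] = 5×2 = 10; y[1] = 5×2 + 1×2 = 12; y[2] = 5×0 + 1×2 + 1×2 = 4; y[3] = 1×0 + 1×2 + 0×2 = 2; y[4] = 1×0 + 0×2 = 0; y[5] = 0×0 = 0

[10, 12, 4, 2, 0, 0]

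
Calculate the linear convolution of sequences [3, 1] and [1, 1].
y[0] = 3×1 = 3; y[1] = 3×1 + 1×1 = 4; y[2] = 1×1 = 1

[3, 4, 1]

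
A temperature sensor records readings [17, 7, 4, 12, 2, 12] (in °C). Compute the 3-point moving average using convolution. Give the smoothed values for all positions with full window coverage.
3-point moving average kernel = [1, 1, 1]. Apply in 'valid' mode (full window coverage): avg[0] = (17 + 7 + 4) / 3 = 9.33; avg[1] = (7 + 4 + 12) / 3 = 7.67; avg[2] = (4 + 12 + 2) / 3 = 6.0; avg[3] = (12 + 2 + 12) / 3 = 8.67. Smoothed values: [9.33, 7.67, 6.0, 8.67]

[9.33, 7.67, 6.0, 8.67]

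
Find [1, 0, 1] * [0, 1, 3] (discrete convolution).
y[0] = 1×0 = 0; y[1] = 1×1 + 0×0 = 1; y[2] = 1×3 + 0×1 + 1×0 = 3; y[3] = 0×3 + 1×1 = 1; y[4] = 1×3 = 3

[0, 1, 3, 1, 3]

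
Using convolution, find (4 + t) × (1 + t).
Ascending coefficients: a = [4, 1], b = [1, 1]. c[0] = 4×1 = 4; c[1] = 4×1 + 1×1 = 5; c[2] = 1×1 = 1. Result coefficients: [4, 5, 1] → 4 + 5t + t^2

4 + 5t + t^2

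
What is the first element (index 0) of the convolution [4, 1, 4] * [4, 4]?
Use y[k] = Σ_i a[i]·b[k-i] at k=0. y[0] = 4×4 = 16

16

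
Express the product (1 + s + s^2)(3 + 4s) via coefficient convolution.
Ascending coefficients: a = [1, 1, 1], b = [3, 4]. c[0] = 1×3 = 3; c[1] = 1×4 + 1×3 = 7; c[2] = 1×4 + 1×3 = 7; c[3] = 1×4 = 4. Result coefficients: [3, 7, 7, 4] → 3 + 7s + 7s^2 + 4s^3

3 + 7s + 7s^2 + 4s^3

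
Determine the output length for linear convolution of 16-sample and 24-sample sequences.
Linear/full convolution length: m + n - 1 = 16 + 24 - 1 = 39

39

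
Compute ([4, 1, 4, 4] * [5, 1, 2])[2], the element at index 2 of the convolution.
Use y[k] = Σ_i a[i]·b[k-i] at k=2. y[2] = 4×2 + 1×1 + 4×5 = 29

29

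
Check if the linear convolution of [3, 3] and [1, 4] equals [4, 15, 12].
Recompute linear convolution of [3, 3] and [1, 4]: y[0] = 3×1 = 3; y[1] = 3×4 + 3×1 = 15; y[2] = 3×4 = 12 → [3, 15, 12]. Compare to given [4, 15, 12]: they differ at index 0: given 4, correct 3, so answer: No

No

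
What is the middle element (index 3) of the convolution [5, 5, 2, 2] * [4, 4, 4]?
Use y[k] = Σ_i a[i]·b[k-i] at k=3. y[3] = 5×4 + 2×4 + 2×4 = 36

36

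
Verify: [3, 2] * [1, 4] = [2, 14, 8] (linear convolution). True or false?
Recompute linear convolution of [3, 2] and [1, 4]: y[0] = 3×1 = 3; y[1] = 3×4 + 2×1 = 14; y[2] = 2×4 = 8 → [3, 14, 8]. Compare to given [2, 14, 8]: they differ at index 0: given 2, correct 3, so answer: No

No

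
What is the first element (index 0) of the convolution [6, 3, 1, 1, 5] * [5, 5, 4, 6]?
Use y[k] = Σ_i a[i]·b[k-i] at k=0. y[0] = 6×5 = 30

30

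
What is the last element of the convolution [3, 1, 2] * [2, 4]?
Use y[k] = Σ_i a[i]·b[k-i] at k=3. y[3] = 2×4 = 8

8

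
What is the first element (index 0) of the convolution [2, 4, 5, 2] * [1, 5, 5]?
Use y[k] = Σ_i a[i]·b[k-i] at k=0. y[0] = 2×1 = 2

2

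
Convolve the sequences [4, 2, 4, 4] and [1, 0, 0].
y[0] = 4×1 = 4; y[1] = 4×0 + 2×1 = 2; y[2] = 4×0 + 2×0 + 4×1 = 4; y[3] = 2×0 + 4×0 + 4×1 = 4; y[4] = 4×0 + 4×0 = 0; y[5] = 4×0 = 0

[4, 2, 4, 4, 0, 0]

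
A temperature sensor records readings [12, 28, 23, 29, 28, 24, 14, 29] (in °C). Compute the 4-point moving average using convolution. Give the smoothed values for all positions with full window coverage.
4-point moving average kernel = [1, 1, 1, 1]. Apply in 'valid' mode (full window coverage): avg[0] = (12 + 28 + 23 + 29) / 4 = 23.0; avg[1] = (28 + 23 + 29 + 28) / 4 = 27.0; avg[2] = (23 + 29 + 28 + 24) / 4 = 26.0; avg[3] = (29 + 28 + 24 + 14) / 4 = 23.75; avg[4] = (28 + 24 + 14 + 29) / 4 = 23.75. Smoothed values: [23.0, 27.0, 26.0, 23.75, 23.75]

[23.0, 27.0, 26.0, 23.75, 23.75]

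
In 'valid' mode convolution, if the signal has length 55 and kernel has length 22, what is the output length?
'Valid' mode counts only positions where the kernel fully overlaps the signal: m - n + 1 = 55 - 22 + 1 = 34

34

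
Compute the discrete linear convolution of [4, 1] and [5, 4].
y[0] = 4×5 = 20; y[1] = 4×4 + 1×5 = 21; y[2] = 1×4 = 4

[20, 21, 4]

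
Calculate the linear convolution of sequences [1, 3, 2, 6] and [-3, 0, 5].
y[0] = 1×-3 = -3; y[1] = 1×0 + 3×-3 = -9; y[2] = 1×5 + 3×0 + 2×-3 = -1; y[3] = 3×5 + 2×0 + 6×-3 = -3; y[4] = 2×5 + 6×0 = 10; y[5] = 6×5 = 30

[-3, -9, -1, -3, 10, 30]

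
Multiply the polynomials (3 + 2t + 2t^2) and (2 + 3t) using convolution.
Ascending coefficients: a = [3, 2, 2], b = [2, 3]. c[0] = 3×2 = 6; c[1] = 3×3 + 2×2 = 13; c[2] = 2×3 + 2×2 = 10; c[3] = 2×3 = 6. Result coefficients: [6, 13, 10, 6] → 6 + 13t + 10t^2 + 6t^3

6 + 13t + 10t^2 + 6t^3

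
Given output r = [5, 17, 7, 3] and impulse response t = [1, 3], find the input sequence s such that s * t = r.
Deconvolve r=[5, 17, 7, 3] by t=[1, 3]. Since t[0]=1, solve forward: s[0] = r[0] / 1 = 5; s[1] = (r[1] - 5×3) / 1 = 2; s[2] = (r[2] - 2×3) / 1 = 1. So s = [5, 2, 1]. Check by forward convolution: r[0] = 5×1 = 5; r[1] = 5×3 + 2×1 = 17; r[2] = 2×3 + 1×1 = 7; r[3] = 1×3 = 3

[5, 2, 1]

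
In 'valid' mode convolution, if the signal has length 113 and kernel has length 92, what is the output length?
'Valid' mode counts only positions where the kernel fully overlaps the signal: m - n + 1 = 113 - 92 + 1 = 22

22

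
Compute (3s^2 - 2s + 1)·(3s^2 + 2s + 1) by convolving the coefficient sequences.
Ascending coefficients: a = [1, -2, 3], b = [1, 2, 3]. c[0] = 1×1 = 1; c[1] = 1×2 + -2×1 = 0; c[2] = 1×3 + -2×2 + 3×1 = 2; c[3] = -2×3 + 3×2 = 0; c[4] = 3×3 = 9. Result coefficients: [1, 0, 2, 0, 9] → 9s^4 + 2s^2 + 1

9s^4 + 2s^2 + 1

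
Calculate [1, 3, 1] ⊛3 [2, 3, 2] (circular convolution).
Use y[k] = Σ_j s[j]·t[(k-j) mod 3]. y[0] = 1×2 + 3×2 + 1×3 = 11; y[1] = 1×3 + 3×2 + 1×2 = 11; y[2] = 1×2 + 3×3 + 1×2 = 13. Result: [11, 11, 13]

[11, 11, 13]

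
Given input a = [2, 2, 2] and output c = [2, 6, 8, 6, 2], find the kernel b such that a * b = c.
Output length 5 = len(a) + len(b) - 1 ⇒ len(b) = 3. Solve b forward using b[k] = (c[k] - Σ_{i≥1} a[i]·b[k-i]) / a[0]: b[0] = c[0] / a[0] = 2 / 2 = 1; b[1] = (c[1] - 2×1) / a[0] = (6 - 2×1) / 2 = 2; b[2] = (c[2] - 2×2 - 2×1) / a[0] = (8 - 2×2 - 2×1) / 2 = 1. So b = [1, 2, 1]. Forward-check [2, 2, 2] * [1, 2, 1]: c[0] = 2×1 = 2; c[1] = 2×2 + 2×1 = 6; c[2] = 2×1 + 2×2 + 2×1 = 8; c[3] = 2×1 + 2×2 = 6; c[4] = 2×1 = 2 → [2, 6, 8, 6, 2] ✓

[1, 2, 1]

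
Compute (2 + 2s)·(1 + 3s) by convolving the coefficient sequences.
Ascending coefficients: a = [2, 2], b = [1, 3]. c[0] = 2×1 = 2; c[1] = 2×3 + 2×1 = 8; c[2] = 2×3 = 6. Result coefficients: [2, 8, 6] → 2 + 8s + 6s^2

2 + 8s + 6s^2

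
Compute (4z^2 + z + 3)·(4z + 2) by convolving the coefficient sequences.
Ascending coefficients: a = [3, 1, 4], b = [2, 4]. c[0] = 3×2 = 6; c[1] = 3×4 + 1×2 = 14; c[2] = 1×4 + 4×2 = 12; c[3] = 4×4 = 16. Result coefficients: [6, 14, 12, 16] → 16z^3 + 12z^2 + 14z + 6

16z^3 + 12z^2 + 14z + 6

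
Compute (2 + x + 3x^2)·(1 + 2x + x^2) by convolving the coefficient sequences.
Ascending coefficients: a = [2, 1, 3], b = [1, 2, 1]. c[0] = 2×1 = 2; c[1] = 2×2 + 1×1 = 5; c[2] = 2×1 + 1×2 + 3×1 = 7; c[3] = 1×1 + 3×2 = 7; c[4] = 3×1 = 3. Result coefficients: [2, 5, 7, 7, 3] → 2 + 5x + 7x^2 + 7x^3 + 3x^4

2 + 5x + 7x^2 + 7x^3 + 3x^4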